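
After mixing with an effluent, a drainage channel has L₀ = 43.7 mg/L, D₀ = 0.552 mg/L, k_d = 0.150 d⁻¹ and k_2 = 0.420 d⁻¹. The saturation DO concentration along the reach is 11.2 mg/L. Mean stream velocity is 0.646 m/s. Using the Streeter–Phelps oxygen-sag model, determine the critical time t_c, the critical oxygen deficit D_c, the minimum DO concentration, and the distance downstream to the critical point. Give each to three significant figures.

t_c ≈ 3.73 d; D_c ≈ 8.92 mg/L; min DO ≈ 2.28 mg/L; x_c ≈ 208 km

At the critical point dD/dt = 0, so k_d L₀ e^(−k_d t) = k_2 D. Substituting D(t) from the Streeter–Phelps equation and solving for t gives
t_c = ln[(k_2/k_d)(1 − D₀(k_2−k_d)/(k_d L₀))] / (k_2−k_d).
Here k_2−k_d = 0.2700 d⁻¹ and 1 − D₀(k_2−k_d)/(k_d L₀) = 1 − 0.552×0.2700/(0.150×43.7) = 0.9773, so
t_c = ln(2.800 × 0.9773) / 0.2700 = 1.007 / 0.2700 = 3.728 d.
L(t_c) = L₀ e^(−k_d t_c) = 43.7 × 0.5716 = 24.98 mg/L, and at the critical point k_2 D_c = k_d L, so D_c = (0.150/0.420) × 24.98 = 8.922 mg/L.
Minimum DO = C_s − D_c = 11.2 − 8.922 = 2.278 mg/L.
x_c = v t_c = 0.646 m/s × 3.728 d × 86400 s/d = 208100 m ≈ 208 km.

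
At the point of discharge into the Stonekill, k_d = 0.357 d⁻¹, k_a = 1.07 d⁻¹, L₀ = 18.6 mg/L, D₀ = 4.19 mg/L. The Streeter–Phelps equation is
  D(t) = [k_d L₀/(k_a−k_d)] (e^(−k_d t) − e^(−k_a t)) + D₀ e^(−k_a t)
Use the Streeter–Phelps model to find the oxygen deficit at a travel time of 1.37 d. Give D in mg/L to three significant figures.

D ≈ 4.53 mg/L

k_d L₀/(k_a−k_d) = 0.357×18.6/(1.07−0.357) = 6.640/0.7130 = 9.313 mg/L.
e^(−k_d t) = e^(−0.357×1.370) = 0.6132; e^(−k_a t) = e^(−1.07×1.370) = 0.2309.
D = 9.313 × (0.6132 − 0.2309) + 4.19 × 0.2309 = 3.561 + 0.9673 = 4.528 mg/L.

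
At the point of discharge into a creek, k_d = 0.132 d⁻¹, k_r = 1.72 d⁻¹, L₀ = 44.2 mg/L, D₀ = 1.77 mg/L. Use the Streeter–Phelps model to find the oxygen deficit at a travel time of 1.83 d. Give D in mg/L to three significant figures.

D ≈ 2.80 mg/L

k_d L₀/(k_r−k_d) = 0.132×44.2/(1.72−0.132) = 5.834/1.588 = 3.674 mg/L.
e^(−k_d t) = e^(−0.132×1.830) = 0.7854; e^(−k_r t) = e^(−1.72×1.830) = 0.04296.
D = 3.674 × (0.7854 − 0.04296) + 1.77 × 0.04296 = 2.728 + 0.07603 = 2.804 mg/L.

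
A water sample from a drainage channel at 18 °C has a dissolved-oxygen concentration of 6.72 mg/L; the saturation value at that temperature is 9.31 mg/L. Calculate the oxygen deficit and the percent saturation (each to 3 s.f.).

D ≈ 2.59 mg/L; 72.2 % saturation

D = C_s − C = 9.31 − 6.72 = 2.59 mg/L.
% saturation = 6.72/9.31 × 100 = 72.2 %.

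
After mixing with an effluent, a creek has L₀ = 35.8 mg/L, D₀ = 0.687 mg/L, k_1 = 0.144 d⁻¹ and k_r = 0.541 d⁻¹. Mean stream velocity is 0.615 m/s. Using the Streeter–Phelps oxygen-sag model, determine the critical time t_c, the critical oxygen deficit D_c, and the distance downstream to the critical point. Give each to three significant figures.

With k_r/k_1 = 3.757 and 1 − D₀(k_r−k_1)/(k_1 L₀) = 0.9471,
t_c = ln(3.757 × 0.9471) / (0.541 − 0.144) = ln(3.558) / 0.3970 = 1.269/0.3970 = 3.197 d.
D_c = (k_1/k_r) L₀ e^(−k_1 t_c) = (0.144/0.541) × 35.8 × e^(−0.144×3.197) = 0.2662 × 35.8 × 0.6310 = 6.013 mg/L.
x_c = v t_c = 0.615 m/s × 3.197 d × 86400 s/d = 169900 m ≈ 170 km.

t_c ≈ 3.20 d; D_c ≈ 6.01 mg/L; x_c ≈ 170 km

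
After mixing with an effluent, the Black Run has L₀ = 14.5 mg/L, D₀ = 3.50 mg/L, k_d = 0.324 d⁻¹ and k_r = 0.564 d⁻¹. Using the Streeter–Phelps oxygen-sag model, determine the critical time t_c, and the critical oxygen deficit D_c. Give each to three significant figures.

t_c ≈ 1.49 d; D_c ≈ 5.14 mg/L

t_c = [1/(k_r−k_d)] ln[(k_r/k_d)(1 − D₀(k_r−k_d)/(k_d L₀))]
= [1/(0.564−0.324)] ln[(0.564/0.324)(1 − 3.50×0.2400/(0.324×14.5))]
= (1/0.2400) ln[1.741 × 0.8212] = 4.167 × ln(1.429) = 4.167 × 0.3573 = 1.489 d.
D_c = (k_d/k_r) L₀ e^(−k_d t_c) = (0.324/0.564) × 14.5 × e^(−0.324×1.489) = 0.5745 × 14.5 × 0.6173 = 5.142 mg/L.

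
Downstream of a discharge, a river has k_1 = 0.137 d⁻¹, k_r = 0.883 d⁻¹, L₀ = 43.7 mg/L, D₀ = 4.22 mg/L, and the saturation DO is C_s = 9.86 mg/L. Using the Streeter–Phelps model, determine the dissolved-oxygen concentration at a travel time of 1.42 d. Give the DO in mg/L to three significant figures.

DO ≈ 4.34 mg/L

k_1 L₀/(k_r−k_1) = 0.137×43.7/(0.883−0.137) = 5.987/0.7460 = 8.025 mg/L.
e^(−k_1 t) = e^(−0.137×1.420) = 0.8232; e^(−k_r t) = e^(−0.883×1.420) = 0.2854.
D = 8.025 × (0.8232 − 0.2854) + 4.22 × 0.2854 = 4.316 + 1.204 = 5.521 mg/L.
DO = C_s − D = 9.86 − 5.521 = 4.339 mg/L.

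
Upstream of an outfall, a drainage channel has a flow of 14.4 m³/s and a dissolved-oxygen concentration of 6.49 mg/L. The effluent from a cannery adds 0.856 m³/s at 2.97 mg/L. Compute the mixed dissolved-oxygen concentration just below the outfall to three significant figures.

Flow-weighted mixing: C = (Q_r C_r + Q_w C_w)/(Q_r + Q_w)
= (14.4×6.49 + 0.856×2.97)/(14.4 + 0.856) = 96.00/15.26 = 6.292 mg/L.

6.29 mg/L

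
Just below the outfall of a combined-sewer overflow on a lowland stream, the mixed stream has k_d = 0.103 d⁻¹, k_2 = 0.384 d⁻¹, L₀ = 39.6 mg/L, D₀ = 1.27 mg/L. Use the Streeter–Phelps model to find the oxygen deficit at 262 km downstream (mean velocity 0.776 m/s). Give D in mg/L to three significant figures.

Travel time t = x/v = 262 km / (0.776 m/s) = 262000 m / 0.776 m/s = 337600 s = 3.908 d.
k_d L₀/(k_2−k_d) = 0.103×39.6/(0.384−0.103) = 4.079/0.2810 = 14.52 mg/L.
e^(−k_d t) = e^(−0.103×3.908) = 0.6686; e^(−k_2 t) = e^(−0.384×3.908) = 0.2230.
D = 14.52 × (0.6686 − 0.2230) + 1.27 × 0.2230 = 6.469 + 0.2832 = 6.752 mg/L.

D ≈ 6.75 mg/L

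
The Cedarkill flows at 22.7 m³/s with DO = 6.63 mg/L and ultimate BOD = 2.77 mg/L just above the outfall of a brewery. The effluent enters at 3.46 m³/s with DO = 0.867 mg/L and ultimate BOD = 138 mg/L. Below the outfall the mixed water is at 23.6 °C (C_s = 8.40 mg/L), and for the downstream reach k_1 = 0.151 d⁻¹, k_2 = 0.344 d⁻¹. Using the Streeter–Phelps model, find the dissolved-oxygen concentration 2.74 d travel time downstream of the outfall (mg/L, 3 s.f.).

DO ≈ 3.02 mg/L

Mixed DO = (22.7×6.63 + 3.46×0.867)/(22.7+3.46) = 153.5/26.16 = 5.868 mg/L.
Mixed L₀ = (22.7×2.77 + 3.46×138)/(26.16) = 540.4/26.16 = 20.66 mg/L.
Initial deficit D₀ = C_s − DO₀ = 8.40 − 5.868 = 2.532 mg/L.
D(2.74) = [0.151×20.66/(0.344−0.151)](e^(−0.151×2.74) − e^(−0.344×2.74)) + 2.532 e^(−0.344×2.74)
= 16.16 × (0.6612 − 0.3896) + 2.532 × 0.3896 = 5.375 mg/L.
DO = 8.40 − 5.375 = 3.025 mg/L.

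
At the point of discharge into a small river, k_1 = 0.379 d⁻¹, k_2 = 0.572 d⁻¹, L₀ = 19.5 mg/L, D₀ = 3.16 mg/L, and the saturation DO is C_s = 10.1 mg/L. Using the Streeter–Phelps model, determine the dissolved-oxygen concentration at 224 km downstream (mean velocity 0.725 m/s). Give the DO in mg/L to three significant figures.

Travel time t = x/v = 224 km / (0.725 m/s) = 224000 m / 0.725 m/s = 309000 s = 3.576 d.
k_1 L₀/(k_2−k_1) = 0.379×19.5/(0.572−0.379) = 7.391/0.1930 = 38.29 mg/L.
e^(−k_1 t) = e^(−0.379×3.576) = 0.2579; e^(−k_2 t) = e^(−0.572×3.576) = 0.1293.
D = 38.29 × (0.2579 − 0.1293) + 3.16 × 0.1293 = 4.923 + 0.4087 = 5.331 mg/L.
DO = C_s − D = 10.1 − 5.331 = 4.769 mg/L.

DO ≈ 4.77 mg/L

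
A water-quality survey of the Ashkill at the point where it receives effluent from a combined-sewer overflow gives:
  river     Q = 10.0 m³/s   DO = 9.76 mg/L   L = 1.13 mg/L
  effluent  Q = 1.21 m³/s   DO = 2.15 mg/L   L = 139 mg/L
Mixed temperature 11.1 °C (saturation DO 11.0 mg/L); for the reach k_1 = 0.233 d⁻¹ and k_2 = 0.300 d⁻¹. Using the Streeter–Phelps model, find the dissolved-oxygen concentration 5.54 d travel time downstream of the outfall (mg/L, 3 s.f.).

DO ≈ 5.86 mg/L

Mixed DO = (10.0×9.76 + 1.21×2.15)/(10.0+1.21) = 100.2/11.21 = 8.939 mg/L.
Mixed L₀ = (10.0×1.13 + 1.21×139)/(11.21) = 179.5/11.21 = 16.01 mg/L.
Initial deficit D₀ = C_s − DO₀ = 11.0 − 8.939 = 2.061 mg/L.
D(5.54) = [0.233×16.01/(0.300−0.233)](e^(−0.233×5.54) − e^(−0.300×5.54)) + 2.061 e^(−0.300×5.54)
= 55.68 × (0.2750 − 0.1898) + 2.061 × 0.1898 = 5.140 mg/L.
DO = 11.0 − 5.140 = 5.860 mg/L.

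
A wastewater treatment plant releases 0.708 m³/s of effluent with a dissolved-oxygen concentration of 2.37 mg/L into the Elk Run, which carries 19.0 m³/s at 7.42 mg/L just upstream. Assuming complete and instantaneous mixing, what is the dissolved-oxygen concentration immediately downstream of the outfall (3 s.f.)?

7.24 mg/L

Flow-weighted mixing: C = (Q_r C_r + Q_w C_w)/(Q_r + Q_w)
= (19.0×7.42 + 0.708×2.37)/(19.0 + 0.708) = 142.7/19.71 = 7.239 mg/L.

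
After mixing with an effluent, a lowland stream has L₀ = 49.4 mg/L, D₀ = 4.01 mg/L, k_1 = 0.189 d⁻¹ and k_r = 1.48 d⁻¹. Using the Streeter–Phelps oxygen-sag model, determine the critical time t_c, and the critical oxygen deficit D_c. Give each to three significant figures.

With k_r/k_1 = 7.831 and 1 − D₀(k_r−k_1)/(k_1 L₀) = 0.4455,
t_c = ln(7.831 × 0.4455) / (1.48 − 0.189) = ln(3.489) / 1.291 = 1.250/1.291 = 0.9679 d.
D_c = (k_1/k_r) L₀ e^(−k_1 t_c) = (0.189/1.48) × 49.4 × e^(−0.189×0.9679) = 0.1277 × 49.4 × 0.8328 = 5.254 mg/L.

t_c ≈ 0.968 d; D_c ≈ 5.25 mg/L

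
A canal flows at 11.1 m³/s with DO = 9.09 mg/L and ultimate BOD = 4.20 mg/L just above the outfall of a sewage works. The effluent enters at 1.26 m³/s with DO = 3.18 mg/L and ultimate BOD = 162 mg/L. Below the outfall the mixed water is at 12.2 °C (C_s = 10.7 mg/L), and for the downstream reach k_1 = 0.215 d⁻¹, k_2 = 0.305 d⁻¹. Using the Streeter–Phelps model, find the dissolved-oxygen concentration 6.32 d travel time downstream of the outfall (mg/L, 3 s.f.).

Mixed DO = (11.1×9.09 + 1.26×3.18)/(11.1+1.26) = 104.9/12.36 = 8.488 mg/L.
Mixed L₀ = (11.1×4.20 + 1.26×162)/(12.36) = 250.7/12.36 = 20.29 mg/L.
Initial deficit D₀ = C_s − DO₀ = 10.7 − 8.488 = 2.212 mg/L.
D(6.32) = [0.215×20.29/(0.305−0.215)](e^(−0.215×6.32) − e^(−0.305×6.32)) + 2.212 e^(−0.305×6.32)
= 48.46 × (0.2570 − 0.1455) + 2.212 × 0.1455 = 5.724 mg/L.
DO = 10.7 − 5.724 = 4.976 mg/L.

DO ≈ 4.98 mg/L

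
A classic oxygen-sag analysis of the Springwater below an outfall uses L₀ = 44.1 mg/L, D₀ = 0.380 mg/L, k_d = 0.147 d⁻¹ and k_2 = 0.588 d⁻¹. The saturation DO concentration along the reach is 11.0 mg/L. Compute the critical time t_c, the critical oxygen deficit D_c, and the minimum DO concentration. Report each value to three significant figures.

t_c ≈ 3.08 d; D_c ≈ 7.01 mg/L; min DO ≈ 3.99 mg/L

t_c = [1/(k_2−k_d)] ln[(k_2/k_d)(1 − D₀(k_2−k_d)/(k_d L₀))]
= [1/(0.588−0.147)] ln[(0.588/0.147)(1 − 0.380×0.4410/(0.147×44.1))]
= (1/0.4410) ln[4.000 × 0.9741] = 2.268 × ln(3.897) = 2.268 × 1.360 = 3.084 d.
L(t_c) = L₀ e^(−k_d t_c) = 44.1 × 0.6355 = 28.02 mg/L, and at the critical point k_2 D_c = k_d L, so D_c = (0.147/0.588) × 28.02 = 7.006 mg/L.
Minimum DO = C_s − D_c = 11.0 − 7.006 = 3.994 mg/L.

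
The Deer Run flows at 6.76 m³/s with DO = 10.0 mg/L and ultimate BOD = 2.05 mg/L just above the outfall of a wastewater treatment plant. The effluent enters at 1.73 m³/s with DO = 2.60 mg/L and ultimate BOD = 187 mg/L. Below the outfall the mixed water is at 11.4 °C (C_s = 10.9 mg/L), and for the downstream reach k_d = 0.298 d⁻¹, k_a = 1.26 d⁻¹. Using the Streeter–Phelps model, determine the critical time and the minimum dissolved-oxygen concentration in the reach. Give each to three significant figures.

t_c ≈ 1.27 d; minimum DO ≈ 4.47 mg/L

Mixed DO = (6.76×10.0 + 1.73×2.60)/(6.76+1.73) = 72.10/8.490 = 8.492 mg/L.
Mixed L₀ = (6.76×2.05 + 1.73×187)/(8.490) = 337.4/8.490 = 39.74 mg/L.
Initial deficit D₀ = C_s − DO₀ = 10.9 − 8.492 = 2.408 mg/L.
t_c = (1/0.9620) ln[(1.26/0.298)(1 − 2.408×0.9620/(0.298×39.74))] = 1.040 × ln(3.401) = 1.272 d.
D_c = (0.298/1.26) × 39.74 × e^(−0.298×1.272) = 0.2365 × 39.74 × 0.6844 = 6.432 mg/L.
Minimum DO = 10.9 − 6.432 = 4.468 mg/L.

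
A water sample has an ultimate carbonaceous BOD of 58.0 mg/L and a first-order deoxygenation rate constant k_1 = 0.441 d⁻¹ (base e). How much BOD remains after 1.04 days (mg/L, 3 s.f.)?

L ≈ 36.7 mg/L

L_t = L₀ e^(−k_1 t) = 58.0 × e^(−0.441×1.04) = 58.0 × 0.6321 = 36.66 mg/L.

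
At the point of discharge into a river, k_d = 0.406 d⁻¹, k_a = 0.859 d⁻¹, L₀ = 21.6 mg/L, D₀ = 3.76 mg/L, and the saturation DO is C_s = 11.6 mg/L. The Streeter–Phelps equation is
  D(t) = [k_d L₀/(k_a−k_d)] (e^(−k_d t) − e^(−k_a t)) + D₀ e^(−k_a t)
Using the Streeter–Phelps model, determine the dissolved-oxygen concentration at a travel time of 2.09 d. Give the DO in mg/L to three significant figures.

k_d L₀/(k_a−k_d) = 0.406×21.6/(0.859−0.406) = 8.770/0.4530 = 19.36 mg/L.
e^(−k_d t) = e^(−0.406×2.090) = 0.4280; e^(−k_a t) = e^(−0.859×2.090) = 0.1661.
D = 19.36 × (0.4280 − 0.1661) + 3.76 × 0.1661 = 5.071 + 0.6244 = 5.696 mg/L.
DO = C_s − D = 11.6 − 5.696 = 5.904 mg/L.

DO ≈ 5.90 mg/L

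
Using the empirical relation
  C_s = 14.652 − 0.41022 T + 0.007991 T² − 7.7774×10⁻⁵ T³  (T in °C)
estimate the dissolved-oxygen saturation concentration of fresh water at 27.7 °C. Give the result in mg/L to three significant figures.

C_s ≈ 7.77 mg/L

C_s = 14.652 − 0.41022×27.7 + 0.007991×27.7² − 7.7774×10⁻⁵×27.7³ = 7.767 mg/L.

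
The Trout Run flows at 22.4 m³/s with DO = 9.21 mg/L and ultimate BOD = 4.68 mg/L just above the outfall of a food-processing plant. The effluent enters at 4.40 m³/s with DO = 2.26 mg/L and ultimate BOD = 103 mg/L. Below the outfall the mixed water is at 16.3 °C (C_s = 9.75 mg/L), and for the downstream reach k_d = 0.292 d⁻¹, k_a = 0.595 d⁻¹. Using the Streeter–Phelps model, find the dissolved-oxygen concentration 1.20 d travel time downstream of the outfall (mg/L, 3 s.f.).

Mixed DO = (22.4×9.21 + 4.40×2.26)/(22.4+4.40) = 216.2/26.80 = 8.069 mg/L.
Mixed L₀ = (22.4×4.68 + 4.40×103)/(26.80) = 558.0/26.80 = 20.82 mg/L.
Initial deficit D₀ = C_s − DO₀ = 9.75 − 8.069 = 1.681 mg/L.
D(1.20) = [0.292×20.82/(0.595−0.292)](e^(−0.292×1.20) − e^(−0.595×1.20)) + 1.681 e^(−0.595×1.20)
= 20.07 × (0.7044 − 0.4897) + 1.681 × 0.4897 = 5.132 mg/L.
DO = 9.75 − 5.132 = 4.618 mg/L.

DO ≈ 4.62 mg/L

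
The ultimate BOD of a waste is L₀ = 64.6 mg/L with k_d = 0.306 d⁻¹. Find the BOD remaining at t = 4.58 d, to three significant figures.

L_t = L₀ e^(−k_d t) = 64.6 × e^(−0.306×4.58) = 64.6 × 0.2462 = 15.91 mg/L.

L ≈ 15.9 mg/L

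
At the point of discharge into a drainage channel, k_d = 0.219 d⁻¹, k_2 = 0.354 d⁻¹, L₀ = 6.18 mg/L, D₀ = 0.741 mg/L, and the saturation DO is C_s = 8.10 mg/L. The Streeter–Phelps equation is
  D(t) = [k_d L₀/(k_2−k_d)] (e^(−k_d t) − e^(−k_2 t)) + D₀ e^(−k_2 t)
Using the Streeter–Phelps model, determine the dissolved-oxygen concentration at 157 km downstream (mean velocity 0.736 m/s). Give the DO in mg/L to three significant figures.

Travel time t = x/v = 157 km / (0.736 m/s) = 157000 m / 0.736 m/s = 213300 s = 2.469 d.
k_d L₀/(k_2−k_d) = 0.219×6.18/(0.354−0.219) = 1.353/0.1350 = 10.03 mg/L.
e^(−k_d t) = e^(−0.219×2.469) = 0.5823; e^(−k_2 t) = e^(−0.354×2.469) = 0.4173.
D = 10.03 × (0.5823 − 0.4173) + 0.741 × 0.4173 = 1.655 + 0.3092 = 1.964 mg/L.
DO = C_s − D = 8.10 − 1.964 = 6.136 mg/L.

DO ≈ 6.14 mg/L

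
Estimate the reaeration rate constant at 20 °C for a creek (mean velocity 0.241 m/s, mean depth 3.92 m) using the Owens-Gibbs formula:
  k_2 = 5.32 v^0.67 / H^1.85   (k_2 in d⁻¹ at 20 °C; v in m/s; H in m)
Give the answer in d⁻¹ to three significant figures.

k_2 ≈ 0.164 d⁻¹

k_2 = 5.32 × 0.241^0.67 / 3.92^1.85 = 5.32 × 0.3854 / 12.52 = 0.1638 d⁻¹.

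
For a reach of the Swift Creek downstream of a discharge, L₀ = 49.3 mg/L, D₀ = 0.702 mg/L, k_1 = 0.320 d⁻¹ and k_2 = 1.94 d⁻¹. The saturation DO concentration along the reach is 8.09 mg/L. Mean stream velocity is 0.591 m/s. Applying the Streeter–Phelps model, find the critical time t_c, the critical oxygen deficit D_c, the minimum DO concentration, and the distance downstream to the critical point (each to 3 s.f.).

t_c ≈ 1.07 d; D_c ≈ 5.78 mg/L; min DO ≈ 2.31 mg/L; x_c ≈ 54.4 km

At the critical point dD/dt = 0, so k_1 L₀ e^(−k_1 t) = k_2 D. Substituting D(t) from the Streeter–Phelps equation and solving for t gives
t_c = ln[(k_2/k_1)(1 − D₀(k_2−k_1)/(k_1 L₀))] / (k_2−k_1).
Here k_2−k_1 = 1.620 d⁻¹ and 1 − D₀(k_2−k_1)/(k_1 L₀) = 1 − 0.702×1.620/(0.320×49.3) = 0.9279, so
t_c = ln(6.062 × 0.9279) / 1.620 = 1.727 / 1.620 = 1.066 d.
D_c = (k_1/k_2) L₀ e^(−k_1 t_c) = (0.320/1.94) × 49.3 × e^(−0.320×1.066) = 0.1649 × 49.3 × 0.7109 = 5.781 mg/L.
Minimum DO = C_s − D_c = 8.09 − 5.781 = 2.309 mg/L.
x_c = v t_c = 0.591 m/s × 1.066 d × 86400 s/d = 54440 m ≈ 54.4 km.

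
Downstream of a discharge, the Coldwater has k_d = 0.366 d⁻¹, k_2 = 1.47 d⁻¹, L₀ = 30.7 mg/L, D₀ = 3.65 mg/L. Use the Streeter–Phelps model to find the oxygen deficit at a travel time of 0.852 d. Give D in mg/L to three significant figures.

k_d L₀/(k_2−k_d) = 0.366×30.7/(1.47−0.366) = 11.24/1.104 = 10.18 mg/L.
e^(−k_d t) = e^(−0.366×0.8520) = 0.7321; e^(−k_2 t) = e^(−1.47×0.8520) = 0.2858.
D = 10.18 × (0.7321 − 0.2858) + 3.65 × 0.2858 = 4.542 + 1.043 = 5.585 mg/L.

D ≈ 5.59 mg/L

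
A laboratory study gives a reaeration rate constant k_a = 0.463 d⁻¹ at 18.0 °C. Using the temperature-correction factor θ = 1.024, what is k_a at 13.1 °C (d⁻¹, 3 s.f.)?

k_a(T₂) = k_a(T₁) · θ^(T₂−T₁) = 0.463 × 1.024^(13.1−18.0)
= 0.463 × 1.024^-4.90 = 0.463 × 0.8903 = 0.4122 d⁻¹.

k_a ≈ 0.412 d⁻¹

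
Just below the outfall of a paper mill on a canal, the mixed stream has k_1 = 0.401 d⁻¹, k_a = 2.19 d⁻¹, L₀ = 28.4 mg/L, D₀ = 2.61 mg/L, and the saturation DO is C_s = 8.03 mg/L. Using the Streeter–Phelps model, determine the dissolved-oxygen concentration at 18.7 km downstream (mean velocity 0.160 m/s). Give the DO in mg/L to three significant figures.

Travel time t = x/v = 18.7 km / (0.160 m/s) = 18700 m / 0.160 m/s = 116900 s = 1.353 d.
k_1 L₀/(k_a−k_1) = 0.401×28.4/(2.19−0.401) = 11.39/1.789 = 6.366 mg/L.
e^(−k_1 t) = e^(−0.401×1.353) = 0.5813; e^(−k_a t) = e^(−2.19×1.353) = 0.05169.
D = 6.366 × (0.5813 − 0.05169) + 2.61 × 0.05169 = 3.372 + 0.1349 = 3.506 mg/L.
DO = C_s − D = 8.03 − 3.506 = 4.524 mg/L.

DO ≈ 4.52 mg/L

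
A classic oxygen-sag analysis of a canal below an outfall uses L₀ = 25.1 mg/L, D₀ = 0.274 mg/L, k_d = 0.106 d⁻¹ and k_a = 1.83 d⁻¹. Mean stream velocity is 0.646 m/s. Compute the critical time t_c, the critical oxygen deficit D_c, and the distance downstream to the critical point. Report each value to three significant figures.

At the critical point dD/dt = 0, so k_d L₀ e^(−k_d t) = k_a D. Substituting D(t) from the Streeter–Phelps equation and solving for t gives
t_c = ln[(k_a/k_d)(1 − D₀(k_a−k_d)/(k_d L₀))] / (k_a−k_d).
Here k_a−k_d = 1.724 d⁻¹ and 1 − D₀(k_a−k_d)/(k_d L₀) = 1 − 0.274×1.724/(0.106×25.1) = 0.8225, so
t_c = ln(17.26 × 0.8225) / 1.724 = 2.653 / 1.724 = 1.539 d.
D_c = (k_d/k_a) L₀ e^(−k_d t_c) = (0.106/1.83) × 25.1 × e^(−0.106×1.539) = 0.05792 × 25.1 × 0.8495 = 1.235 mg/L.
x_c = v t_c = 0.646 m/s × 1.539 d × 86400 s/d = 85900 m ≈ 85.9 km.

t_c ≈ 1.54 d; D_c ≈ 1.24 mg/L; x_c ≈ 85.9 km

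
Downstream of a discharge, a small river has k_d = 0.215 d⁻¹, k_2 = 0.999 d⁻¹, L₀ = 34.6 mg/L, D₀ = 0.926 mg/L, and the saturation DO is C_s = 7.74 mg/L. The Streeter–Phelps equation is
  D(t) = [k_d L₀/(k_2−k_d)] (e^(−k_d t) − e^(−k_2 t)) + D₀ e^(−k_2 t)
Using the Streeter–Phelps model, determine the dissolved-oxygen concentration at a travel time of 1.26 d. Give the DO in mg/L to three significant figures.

DO ≈ 2.94 mg/L

k_d L₀/(k_2−k_d) = 0.215×34.6/(0.999−0.215) = 7.439/0.7840 = 9.489 mg/L.
e^(−k_d t) = e^(−0.215×1.260) = 0.7627; e^(−k_2 t) = e^(−0.999×1.260) = 0.2840.
D = 9.489 × (0.7627 − 0.2840) + 0.926 × 0.2840 = 4.542 + 0.2630 = 4.805 mg/L.
DO = C_s − D = 7.74 − 4.805 = 2.935 mg/L.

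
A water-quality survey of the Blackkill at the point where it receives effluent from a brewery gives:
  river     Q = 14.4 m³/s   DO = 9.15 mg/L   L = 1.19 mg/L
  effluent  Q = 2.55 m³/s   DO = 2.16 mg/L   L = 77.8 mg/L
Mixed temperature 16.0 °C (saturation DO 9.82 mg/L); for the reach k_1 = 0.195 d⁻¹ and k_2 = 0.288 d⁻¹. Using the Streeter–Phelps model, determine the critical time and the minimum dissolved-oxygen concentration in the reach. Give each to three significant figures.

Mixed DO = (14.4×9.15 + 2.55×2.16)/(14.4+2.55) = 137.3/16.95 = 8.098 mg/L.
Mixed L₀ = (14.4×1.19 + 2.55×77.8)/(16.95) = 215.5/16.95 = 12.72 mg/L.
Initial deficit D₀ = C_s − DO₀ = 9.82 − 8.098 = 1.722 mg/L.
t_c = (1/0.09300) ln[(0.288/0.195)(1 − 1.722×0.09300/(0.195×12.72))] = 10.75 × ln(1.382) = 3.475 d.
D_c = (0.195/0.288) × 12.72 × e^(−0.195×3.475) = 0.6771 × 12.72 × 0.5078 = 4.372 mg/L.
Minimum DO = 9.82 − 4.372 = 5.448 mg/L.

t_c ≈ 3.48 d; minimum DO ≈ 5.45 mg/L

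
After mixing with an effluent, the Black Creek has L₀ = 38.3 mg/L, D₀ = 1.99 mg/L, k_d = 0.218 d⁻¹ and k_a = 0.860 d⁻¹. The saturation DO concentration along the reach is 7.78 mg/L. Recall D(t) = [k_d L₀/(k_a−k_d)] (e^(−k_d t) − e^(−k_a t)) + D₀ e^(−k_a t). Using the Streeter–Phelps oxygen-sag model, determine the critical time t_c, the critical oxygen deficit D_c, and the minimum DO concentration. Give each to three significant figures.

t_c ≈ 1.88 d; D_c ≈ 6.45 mg/L; min DO ≈ 1.33 mg/L

At the critical point dD/dt = 0, so k_d L₀ e^(−k_d t) = k_a D. Substituting D(t) from the Streeter–Phelps equation and solving for t gives
t_c = ln[(k_a/k_d)(1 − D₀(k_a−k_d)/(k_d L₀))] / (k_a−k_d).
Here k_a−k_d = 0.6420 d⁻¹ and 1 − D₀(k_a−k_d)/(k_d L₀) = 1 − 1.99×0.6420/(0.218×38.3) = 0.8470, so
t_c = ln(3.945 × 0.8470) / 0.6420 = 1.206 / 0.6420 = 1.879 d.
D_c = (k_d/k_a) L₀ e^(−k_d t_c) = (0.218/0.860) × 38.3 × e^(−0.218×1.879) = 0.2535 × 38.3 × 0.6639 = 6.445 mg/L.
Minimum DO = C_s − D_c = 7.78 − 6.445 = 1.335 mg/L.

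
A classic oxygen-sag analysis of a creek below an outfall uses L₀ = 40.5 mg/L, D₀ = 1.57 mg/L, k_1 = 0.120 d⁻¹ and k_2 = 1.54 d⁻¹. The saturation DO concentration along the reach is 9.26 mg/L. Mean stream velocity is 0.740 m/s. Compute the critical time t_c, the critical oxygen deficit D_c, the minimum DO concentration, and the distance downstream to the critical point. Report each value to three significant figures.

t_c ≈ 1.36 d; D_c ≈ 2.68 mg/L; min DO ≈ 6.58 mg/L; x_c ≈ 87.3 km

With k_2/k_1 = 12.83 and 1 − D₀(k_2−k_1)/(k_1 L₀) = 0.5413,
t_c = ln(12.83 × 0.5413) / (1.54 − 0.120) = ln(6.946) / 1.420 = 1.938/1.420 = 1.365 d.
L(t_c) = L₀ e^(−k_1 t_c) = 40.5 × 0.8489 = 34.38 mg/L, and at the critical point k_2 D_c = k_1 L, so D_c = (0.120/1.54) × 34.38 = 2.679 mg/L.
Minimum DO = C_s − D_c = 9.26 − 2.679 = 6.581 mg/L.
x_c = v t_c = 0.740 m/s × 1.365 d × 86400 s/d = 87270 m ≈ 87.3 km.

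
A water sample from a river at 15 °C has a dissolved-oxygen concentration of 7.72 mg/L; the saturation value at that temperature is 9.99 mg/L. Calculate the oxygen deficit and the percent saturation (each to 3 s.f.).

D = C_s − C = 9.99 − 7.72 = 2.27 mg/L.
% saturation = 7.72/9.99 × 100 = 77.3 %.

D ≈ 2.27 mg/L; 77.3 % saturation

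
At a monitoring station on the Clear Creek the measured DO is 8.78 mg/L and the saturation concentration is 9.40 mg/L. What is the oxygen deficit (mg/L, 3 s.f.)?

D ≈ 0.620 mg/L

D = C_s − C = 9.40 − 8.78 = 0.620 mg/L.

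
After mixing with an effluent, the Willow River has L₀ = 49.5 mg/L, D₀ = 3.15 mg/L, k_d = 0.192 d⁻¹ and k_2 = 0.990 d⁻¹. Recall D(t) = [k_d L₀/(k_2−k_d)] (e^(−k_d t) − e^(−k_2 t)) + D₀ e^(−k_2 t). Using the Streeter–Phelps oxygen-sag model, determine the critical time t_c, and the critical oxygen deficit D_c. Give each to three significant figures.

At the critical point dD/dt = 0, so k_d L₀ e^(−k_d t) = k_2 D. Substituting D(t) from the Streeter–Phelps equation and solving for t gives
t_c = ln[(k_2/k_d)(1 − D₀(k_2−k_d)/(k_d L₀))] / (k_2−k_d).
Here k_2−k_d = 0.7980 d⁻¹ and 1 − D₀(k_2−k_d)/(k_d L₀) = 1 − 3.15×0.7980/(0.192×49.5) = 0.7355, so
t_c = ln(5.156 × 0.7355) / 0.7980 = 1.333 / 0.7980 = 1.670 d.
D_c = (k_d/k_2) L₀ e^(−k_d t_c) = (0.192/0.990) × 49.5 × e^(−0.192×1.670) = 0.1939 × 49.5 × 0.7256 = 6.966 mg/L.

t_c ≈ 1.67 d; D_c ≈ 6.97 mg/L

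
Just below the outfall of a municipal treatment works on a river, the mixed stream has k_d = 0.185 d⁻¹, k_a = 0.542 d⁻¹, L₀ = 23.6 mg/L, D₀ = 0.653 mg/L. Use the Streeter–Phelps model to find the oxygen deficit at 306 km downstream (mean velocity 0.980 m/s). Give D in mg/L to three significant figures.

Travel time t = x/v = 306 km / (0.980 m/s) = 306000 m / 0.980 m/s = 312200 s = 3.614 d.
k_d L₀/(k_a−k_d) = 0.185×23.6/(0.542−0.185) = 4.366/0.3570 = 12.23 mg/L.
e^(−k_d t) = e^(−0.185×3.614) = 0.5124; e^(−k_a t) = e^(−0.542×3.614) = 0.1410.
D = 12.23 × (0.5124 − 0.1410) + 0.653 × 0.1410 = 4.542 + 0.09209 = 4.634 mg/L.

D ≈ 4.63 mg/L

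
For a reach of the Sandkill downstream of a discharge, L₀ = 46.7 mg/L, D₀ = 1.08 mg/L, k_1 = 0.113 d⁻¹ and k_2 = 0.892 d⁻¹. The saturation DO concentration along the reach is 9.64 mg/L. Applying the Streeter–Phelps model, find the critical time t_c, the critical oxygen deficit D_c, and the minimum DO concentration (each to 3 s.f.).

t_c = [1/(k_2−k_1)] ln[(k_2/k_1)(1 − D₀(k_2−k_1)/(k_1 L₀))]
= [1/(0.892−0.113)] ln[(0.892/0.113)(1 − 1.08×0.7790/(0.113×46.7))]
= (1/0.7790) ln[7.894 × 0.8406] = 1.284 × ln(6.635) = 1.284 × 1.892 = 2.429 d.
L(t_c) = L₀ e^(−k_1 t_c) = 46.7 × 0.7599 = 35.49 mg/L, and at the critical point k_2 D_c = k_1 L, so D_c = (0.113/0.892) × 35.49 = 4.496 mg/L.
Minimum DO = C_s − D_c = 9.64 − 4.496 = 5.144 mg/L.

t_c ≈ 2.43 d; D_c ≈ 4.50 mg/L; min DO ≈ 5.14 mg/L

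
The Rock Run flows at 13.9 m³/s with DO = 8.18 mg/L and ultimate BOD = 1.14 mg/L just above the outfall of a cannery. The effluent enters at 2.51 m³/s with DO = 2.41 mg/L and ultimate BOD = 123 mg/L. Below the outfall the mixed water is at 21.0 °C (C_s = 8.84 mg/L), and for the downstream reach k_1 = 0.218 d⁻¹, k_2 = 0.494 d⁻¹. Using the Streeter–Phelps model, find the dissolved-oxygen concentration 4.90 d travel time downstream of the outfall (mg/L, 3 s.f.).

Mixed DO = (13.9×8.18 + 2.51×2.41)/(13.9+2.51) = 119.8/16.41 = 7.297 mg/L.
Mixed L₀ = (13.9×1.14 + 2.51×123)/(16.41) = 324.6/16.41 = 19.78 mg/L.
Initial deficit D₀ = C_s − DO₀ = 8.84 − 7.297 = 1.543 mg/L.
D(4.90) = [0.218×19.78/(0.494−0.218)](e^(−0.218×4.90) − e^(−0.494×4.90)) + 1.543 e^(−0.494×4.90)
= 15.62 × (0.3436 − 0.08887) + 1.543 × 0.08887 = 4.117 mg/L.
DO = 8.84 − 4.117 = 4.723 mg/L.

DO ≈ 4.72 mg/L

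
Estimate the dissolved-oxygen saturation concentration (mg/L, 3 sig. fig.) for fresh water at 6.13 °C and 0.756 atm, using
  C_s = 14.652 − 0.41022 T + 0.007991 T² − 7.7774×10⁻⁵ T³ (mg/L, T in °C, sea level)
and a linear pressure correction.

C_s ≈ 9.39 mg/L

At sea level: C_s = 14.652 − 0.41022×6.13 + 0.007991×6.13² − 7.7774×10⁻⁵×6.13³ = 12.42 mg/L.
Pressure correction: C_s' = 12.42 × 0.756 = 9.389 mg/L.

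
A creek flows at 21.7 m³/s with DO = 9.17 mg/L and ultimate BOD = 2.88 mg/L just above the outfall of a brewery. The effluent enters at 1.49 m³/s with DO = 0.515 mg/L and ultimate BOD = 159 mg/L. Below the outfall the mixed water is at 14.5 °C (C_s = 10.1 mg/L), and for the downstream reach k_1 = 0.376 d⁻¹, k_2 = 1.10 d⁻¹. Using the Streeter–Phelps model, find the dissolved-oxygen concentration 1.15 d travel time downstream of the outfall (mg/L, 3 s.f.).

DO ≈ 7.22 mg/L

Mixed DO = (21.7×9.17 + 1.49×0.515)/(21.7+1.49) = 199.8/23.19 = 8.614 mg/L.
Mixed L₀ = (21.7×2.88 + 1.49×159)/(23.19) = 299.4/23.19 = 12.91 mg/L.
Initial deficit D₀ = C_s − DO₀ = 10.1 − 8.614 = 1.486 mg/L.
D(1.15) = [0.376×12.91/(1.10−0.376)](e^(−0.376×1.15) − e^(−1.10×1.15)) + 1.486 e^(−1.10×1.15)
= 6.705 × (0.6489 − 0.2822) + 1.486 × 0.2822 = 2.878 mg/L.
DO = 10.1 − 2.878 = 7.222 mg/L.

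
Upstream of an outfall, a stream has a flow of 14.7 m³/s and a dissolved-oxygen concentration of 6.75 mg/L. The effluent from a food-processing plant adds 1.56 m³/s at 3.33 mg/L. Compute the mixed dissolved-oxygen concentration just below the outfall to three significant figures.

Flow-weighted mixing: C = (Q_r C_r + Q_w C_w)/(Q_r + Q_w)
= (14.7×6.75 + 1.56×3.33)/(14.7 + 1.56) = 104.4/16.26 = 6.422 mg/L.

6.42 mg/L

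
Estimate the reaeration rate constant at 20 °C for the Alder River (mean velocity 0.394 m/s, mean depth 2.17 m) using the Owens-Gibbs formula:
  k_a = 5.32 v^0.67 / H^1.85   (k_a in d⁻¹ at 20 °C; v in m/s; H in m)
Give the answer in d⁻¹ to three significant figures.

k_a = 5.32 × 0.394^0.67 / 2.17^1.85 = 5.32 × 0.5358 / 4.192 = 0.6799 d⁻¹.

k_a ≈ 0.680 d⁻¹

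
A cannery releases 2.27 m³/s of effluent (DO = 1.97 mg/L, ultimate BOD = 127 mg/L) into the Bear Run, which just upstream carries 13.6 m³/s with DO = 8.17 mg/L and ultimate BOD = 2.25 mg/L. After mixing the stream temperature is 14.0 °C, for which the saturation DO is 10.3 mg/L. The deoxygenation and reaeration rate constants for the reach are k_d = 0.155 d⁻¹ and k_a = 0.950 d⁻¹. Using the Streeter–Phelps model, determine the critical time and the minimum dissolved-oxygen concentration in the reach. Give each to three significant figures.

t_c ≈ 0.432 d; minimum DO ≈ 7.23 mg/L

Mixed DO = (13.6×8.17 + 2.27×1.97)/(13.6+2.27) = 115.6/15.87 = 7.283 mg/L.
Mixed L₀ = (13.6×2.25 + 2.27×127)/(15.87) = 318.9/15.87 = 20.09 mg/L.
Initial deficit D₀ = C_s − DO₀ = 10.3 − 7.283 = 3.017 mg/L.
t_c = (1/0.7950) ln[(0.950/0.155)(1 − 3.017×0.7950/(0.155×20.09))] = 1.258 × ln(1.409) = 0.4316 d.
D_c = (0.155/0.950) × 20.09 × e^(−0.155×0.4316) = 0.1632 × 20.09 × 0.9353 = 3.066 mg/L.
Minimum DO = 10.3 − 3.066 = 7.234 mg/L.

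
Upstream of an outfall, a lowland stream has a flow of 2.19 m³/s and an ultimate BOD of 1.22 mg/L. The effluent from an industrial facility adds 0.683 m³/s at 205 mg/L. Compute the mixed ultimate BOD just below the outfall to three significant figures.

Flow-weighted mixing: C = (Q_r C_r + Q_w C_w)/(Q_r + Q_w)
= (2.19×1.22 + 0.683×205)/(2.19 + 0.683) = 142.7/2.873 = 49.66 mg/L.

49.7 mg/L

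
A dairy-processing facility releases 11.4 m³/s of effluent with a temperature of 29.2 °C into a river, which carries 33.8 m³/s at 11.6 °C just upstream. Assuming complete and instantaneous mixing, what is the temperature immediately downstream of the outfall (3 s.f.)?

Flow-weighted mixing: C = (Q_r C_r + Q_w C_w)/(Q_r + Q_w)
= (33.8×11.6 + 11.4×29.2)/(33.8 + 11.4) = 725.0/45.20 = 16.04 °C.

16.0 °C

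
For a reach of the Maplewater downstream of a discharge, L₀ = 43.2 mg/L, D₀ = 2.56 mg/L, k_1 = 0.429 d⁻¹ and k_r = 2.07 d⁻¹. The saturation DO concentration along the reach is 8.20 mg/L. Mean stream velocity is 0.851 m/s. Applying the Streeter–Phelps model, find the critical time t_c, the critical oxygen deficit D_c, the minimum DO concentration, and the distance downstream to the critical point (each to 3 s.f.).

t_c ≈ 0.802 d; D_c ≈ 6.35 mg/L; min DO ≈ 1.85 mg/L; x_c ≈ 59.0 km

At the critical point dD/dt = 0, so k_1 L₀ e^(−k_1 t) = k_r D. Substituting D(t) from the Streeter–Phelps equation and solving for t gives
t_c = ln[(k_r/k_1)(1 − D₀(k_r−k_1)/(k_1 L₀))] / (k_r−k_1).
Here k_r−k_1 = 1.641 d⁻¹ and 1 − D₀(k_r−k_1)/(k_1 L₀) = 1 − 2.56×1.641/(0.429×43.2) = 0.7733, so
t_c = ln(4.825 × 0.7733) / 1.641 = 1.317 / 1.641 = 0.8024 d.
L(t_c) = L₀ e^(−k_1 t_c) = 43.2 × 0.7088 = 30.62 mg/L, and at the critical point k_r D_c = k_1 L, so D_c = (0.429/2.07) × 30.62 = 6.346 mg/L.
Minimum DO = C_s − D_c = 8.20 − 6.346 = 1.854 mg/L.
x_c = v t_c = 0.851 m/s × 0.8024 d × 86400 s/d = 59000 m ≈ 59.0 km.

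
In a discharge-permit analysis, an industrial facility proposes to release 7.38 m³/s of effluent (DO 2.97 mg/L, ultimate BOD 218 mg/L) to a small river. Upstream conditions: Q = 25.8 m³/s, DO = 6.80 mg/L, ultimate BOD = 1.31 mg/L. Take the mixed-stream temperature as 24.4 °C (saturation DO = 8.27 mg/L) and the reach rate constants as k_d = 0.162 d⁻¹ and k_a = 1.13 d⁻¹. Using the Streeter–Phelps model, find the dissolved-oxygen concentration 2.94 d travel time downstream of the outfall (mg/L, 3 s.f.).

DO ≈ 3.34 mg/L

Mixed DO = (25.8×6.80 + 7.38×2.97)/(25.8+7.38) = 197.4/33.18 = 5.948 mg/L.
Mixed L₀ = (25.8×1.31 + 7.38×218)/(33.18) = 1643/33.18 = 49.51 mg/L.
Initial deficit D₀ = C_s − DO₀ = 8.27 − 5.948 = 2.322 mg/L.
D(2.94) = [0.162×49.51/(1.13−0.162)](e^(−0.162×2.94) − e^(−1.13×2.94)) + 2.322 e^(−1.13×2.94)
= 8.285 × (0.6211 − 0.03607) + 2.322 × 0.03607 = 4.931 mg/L.
DO = 8.27 − 4.931 = 3.339 mg/L.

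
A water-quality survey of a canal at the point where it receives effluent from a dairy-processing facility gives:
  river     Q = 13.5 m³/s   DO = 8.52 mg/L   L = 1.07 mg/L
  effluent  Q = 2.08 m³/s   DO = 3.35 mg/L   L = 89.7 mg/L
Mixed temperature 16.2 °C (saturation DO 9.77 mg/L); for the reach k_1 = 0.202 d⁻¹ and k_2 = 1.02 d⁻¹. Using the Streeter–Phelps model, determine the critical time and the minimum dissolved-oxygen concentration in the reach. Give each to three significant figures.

t_c ≈ 0.832 d; minimum DO ≈ 7.61 mg/L

Mixed DO = (13.5×8.52 + 2.08×3.35)/(13.5+2.08) = 122.0/15.58 = 7.830 mg/L.
Mixed L₀ = (13.5×1.07 + 2.08×89.7)/(15.58) = 201.0/15.58 = 12.90 mg/L.
Initial deficit D₀ = C_s − DO₀ = 9.77 − 7.830 = 1.940 mg/L.
t_c = (1/0.8180) ln[(1.02/0.202)(1 − 1.940×0.8180/(0.202×12.90))] = 1.222 × ln(1.975) = 0.8318 d.
D_c = (0.202/1.02) × 12.90 × e^(−0.202×0.8318) = 0.1980 × 12.90 × 0.8453 = 2.160 mg/L.
Minimum DO = 9.77 − 2.160 = 7.610 mg/L.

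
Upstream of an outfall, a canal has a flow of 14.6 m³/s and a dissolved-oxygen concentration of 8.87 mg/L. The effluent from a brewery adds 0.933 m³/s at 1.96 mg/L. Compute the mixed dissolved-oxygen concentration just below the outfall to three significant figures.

Flow-weighted mixing: C = (Q_r C_r + Q_w C_w)/(Q_r + Q_w)
= (14.6×8.87 + 0.933×1.96)/(14.6 + 0.933) = 131.3/15.53 = 8.455 mg/L.

8.45 mg/L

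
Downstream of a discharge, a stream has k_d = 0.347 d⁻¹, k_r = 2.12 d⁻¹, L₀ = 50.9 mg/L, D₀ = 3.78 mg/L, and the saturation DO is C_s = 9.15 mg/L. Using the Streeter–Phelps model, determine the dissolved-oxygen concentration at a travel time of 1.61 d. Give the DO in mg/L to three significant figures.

k_d L₀/(k_r−k_d) = 0.347×50.9/(2.12−0.347) = 17.66/1.773 = 9.962 mg/L.
e^(−k_d t) = e^(−0.347×1.610) = 0.5720; e^(−k_r t) = e^(−2.12×1.610) = 0.03294.
D = 9.962 × (0.5720 − 0.03294) + 3.78 × 0.03294 = 5.370 + 0.1245 = 5.494 mg/L.
DO = C_s − D = 9.15 − 5.494 = 3.656 mg/L.

DO ≈ 3.66 mg/L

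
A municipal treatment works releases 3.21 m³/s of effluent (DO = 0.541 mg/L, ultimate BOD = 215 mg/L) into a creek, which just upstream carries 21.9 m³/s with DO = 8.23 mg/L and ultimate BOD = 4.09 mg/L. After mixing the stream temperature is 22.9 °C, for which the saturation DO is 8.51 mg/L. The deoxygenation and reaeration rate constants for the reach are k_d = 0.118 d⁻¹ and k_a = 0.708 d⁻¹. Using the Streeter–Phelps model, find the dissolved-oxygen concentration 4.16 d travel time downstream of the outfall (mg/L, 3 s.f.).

DO ≈ 4.97 mg/L

Mixed DO = (21.9×8.23 + 3.21×0.541)/(21.9+3.21) = 182.0/25.11 = 7.247 mg/L.
Mixed L₀ = (21.9×4.09 + 3.21×215)/(25.11) = 779.7/25.11 = 31.05 mg/L.
Initial deficit D₀ = C_s − DO₀ = 8.51 − 7.247 = 1.263 mg/L.
D(4.16) = [0.118×31.05/(0.708−0.118)](e^(−0.118×4.16) − e^(−0.708×4.16)) + 1.263 e^(−0.708×4.16)
= 6.210 × (0.6121 − 0.05259) + 1.263 × 0.05259 = 3.541 mg/L.
DO = 8.51 − 3.541 = 4.969 mg/L.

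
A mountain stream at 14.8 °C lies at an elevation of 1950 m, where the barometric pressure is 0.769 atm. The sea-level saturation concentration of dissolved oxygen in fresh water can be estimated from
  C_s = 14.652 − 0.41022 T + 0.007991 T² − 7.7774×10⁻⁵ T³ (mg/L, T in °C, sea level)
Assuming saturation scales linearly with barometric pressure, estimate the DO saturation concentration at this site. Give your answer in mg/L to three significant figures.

At sea level: C_s = 14.652 − 0.41022×14.8 + 0.007991×14.8² − 7.7774×10⁻⁵×14.8³ = 10.08 mg/L.
Pressure correction: C_s' = 10.08 × 0.769 = 7.751 mg/L.

C_s ≈ 7.75 mg/L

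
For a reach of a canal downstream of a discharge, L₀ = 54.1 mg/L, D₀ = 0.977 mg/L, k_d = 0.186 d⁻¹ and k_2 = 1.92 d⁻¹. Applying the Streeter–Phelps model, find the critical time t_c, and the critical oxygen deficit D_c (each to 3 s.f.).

t_c = [1/(k_2−k_d)] ln[(k_2/k_d)(1 − D₀(k_2−k_d)/(k_d L₀))]
= [1/(1.92−0.186)] ln[(1.92/0.186)(1 − 0.977×1.734/(0.186×54.1))]
= (1/1.734) ln[10.32 × 0.8316] = 0.5767 × ln(8.585) = 0.5767 × 2.150 = 1.240 d.
D_c = (k_d/k_2) L₀ e^(−k_d t_c) = (0.186/1.92) × 54.1 × e^(−0.186×1.240) = 0.09688 × 54.1 × 0.7940 = 4.162 mg/L.

t_c ≈ 1.24 d; D_c ≈ 4.16 mg/L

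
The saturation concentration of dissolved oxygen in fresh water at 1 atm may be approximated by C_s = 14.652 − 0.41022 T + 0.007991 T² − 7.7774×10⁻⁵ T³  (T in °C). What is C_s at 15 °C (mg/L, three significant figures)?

C_s = 14.652 − 0.41022×15 + 0.007991×15² − 7.7774×10⁻⁵×15³ = 10.03 mg/L.

C_s ≈ 10.0 mg/L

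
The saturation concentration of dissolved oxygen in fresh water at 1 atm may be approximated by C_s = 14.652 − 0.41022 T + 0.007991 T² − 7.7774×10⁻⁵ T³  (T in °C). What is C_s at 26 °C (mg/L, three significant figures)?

C_s ≈ 8.02 mg/L

C_s = 14.652 − 0.41022×26 + 0.007991×26² − 7.7774×10⁻⁵×26³ = 8.021 mg/L.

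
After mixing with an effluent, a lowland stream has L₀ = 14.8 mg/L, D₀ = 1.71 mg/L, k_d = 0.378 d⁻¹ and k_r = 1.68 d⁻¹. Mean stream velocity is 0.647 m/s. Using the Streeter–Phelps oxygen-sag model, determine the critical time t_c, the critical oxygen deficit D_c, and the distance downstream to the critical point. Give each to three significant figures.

At the critical point dD/dt = 0, so k_d L₀ e^(−k_d t) = k_r D. Substituting D(t) from the Streeter–Phelps equation and solving for t gives
t_c = ln[(k_r/k_d)(1 − D₀(k_r−k_d)/(k_d L₀))] / (k_r−k_d).
Here k_r−k_d = 1.302 d⁻¹ and 1 − D₀(k_r−k_d)/(k_d L₀) = 1 − 1.71×1.302/(0.378×14.8) = 0.6020, so
t_c = ln(4.444 × 0.6020) / 1.302 = 0.9842 / 1.302 = 0.7559 d.
L(t_c) = L₀ e^(−k_d t_c) = 14.8 × 0.7515 = 11.12 mg/L, and at the critical point k_r D_c = k_d L, so D_c = (0.378/1.68) × 11.12 = 2.502 mg/L.
x_c = v t_c = 0.647 m/s × 0.7559 d × 86400 s/d = 42260 m ≈ 42.3 km.

t_c ≈ 0.756 d; D_c ≈ 2.50 mg/L; x_c ≈ 42.3 km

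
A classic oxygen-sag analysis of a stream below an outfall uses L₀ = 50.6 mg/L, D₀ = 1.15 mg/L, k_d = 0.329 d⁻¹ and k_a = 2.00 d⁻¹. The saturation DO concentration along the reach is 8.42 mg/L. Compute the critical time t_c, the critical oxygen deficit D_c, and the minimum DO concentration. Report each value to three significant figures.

t_c = [1/(k_a−k_d)] ln[(k_a/k_d)(1 − D₀(k_a−k_d)/(k_d L₀))]
= [1/(2.00−0.329)] ln[(2.00/0.329)(1 − 1.15×1.671/(0.329×50.6))]
= (1/1.671) ln[6.079 × 0.8846] = 0.5984 × ln(5.377) = 0.5984 × 1.682 = 1.007 d.
L(t_c) = L₀ e^(−k_d t_c) = 50.6 × 0.7181 = 36.33 mg/L, and at the critical point k_a D_c = k_d L, so D_c = (0.329/2.00) × 36.33 = 5.977 mg/L.
Minimum DO = C_s − D_c = 8.42 − 5.977 = 2.443 mg/L.

t_c ≈ 1.01 d; D_c ≈ 5.98 mg/L; min DO ≈ 2.44 mg/L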